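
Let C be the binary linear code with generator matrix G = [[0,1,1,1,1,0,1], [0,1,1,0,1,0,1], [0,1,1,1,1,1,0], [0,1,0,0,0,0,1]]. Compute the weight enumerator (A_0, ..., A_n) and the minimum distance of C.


Weight distribution: A_0 = 1, A_1 = 1, A_2 = 4, A_3 = 4, A_4 = 3, A_5 = 3. Minimum distance d = 1.

Enumerate all 2^4 = 16 messages m ∈ F_2^4.
For each, compute codeword c = mG in F_2^7, then tally its weight.
  m = 0000 → c = 0000000, weight = 0.
  m = 1000 → c = 0111101, weight = 5.
  m = 0100 → c = 0110101, weight = 4.
  m = 1100 → c = 0001000, weight = 1.
  m = 0010 → c = 0111110, weight = 5.
  m = 1010 → c = 0000011, weight = 2.
  m = 0110 → c = 0001011, weight = 3.
  m = 1110 → c = 0110110, weight = 4.
  m = 0001 → c = 0100001, weight = 2.
  m = 1001 → c = 0011100, weight = 3.
  m = 0101 → c = 0010100, weight = 2.
  m = 1101 → c = 0101001, weight = 3.
  m = 0011 → c = 0011111, weight = 5.
  m = 1011 → c = 0100010, weight = 2.
  m = 0111 → c = 0101010, weight = 3.
  m = 1111 → c = 0010111, weight = 4.
Tally weights:
  weight 0: 1 codewords.
  weight 1: 1 codewords.
  weight 2: 4 codewords.
  weight 3: 4 codewords.
  weight 4: 3 codewords.
  weight 5: 3 codewords.
Minimum distance d = smallest w > 0 with A_w > 0 = 1.
Sanity: Σ A_w = 16 = 2^4 = 16 ✓.


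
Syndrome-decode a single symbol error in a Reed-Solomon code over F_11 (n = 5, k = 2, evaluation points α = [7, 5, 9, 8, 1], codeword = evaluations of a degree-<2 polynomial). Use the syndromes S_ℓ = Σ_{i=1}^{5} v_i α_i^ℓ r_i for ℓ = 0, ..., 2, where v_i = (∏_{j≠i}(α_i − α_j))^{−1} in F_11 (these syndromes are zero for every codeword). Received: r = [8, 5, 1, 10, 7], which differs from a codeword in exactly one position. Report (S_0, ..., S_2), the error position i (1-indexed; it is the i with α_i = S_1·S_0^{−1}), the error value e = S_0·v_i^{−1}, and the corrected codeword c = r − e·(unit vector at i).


S = (4, 9, 1), error at position 2, error magnitude e = 1, c = [8, 4, 1, 10, 7].

Step 1: column multipliers v_i = (∏_{j≠i}(α_i − α_j))^{−1} mod 11.
  i = 1 (α = 7): (7−5)(7−9)(7−8)(7−1) = 2·(−2)·(−1)·6 = 24 ≡ 2, so v_1 = 2^{−1} = 6 (mod 11).
  i = 2 (α = 5): (5−7)(5−9)(5−8)(5−1) = (−2)·(−4)·(−3)·4 = −96 ≡ 3, so v_2 = 3^{−1} = 4 (mod 11).
  i = 3 (α = 9): (9−7)(9−5)(9−8)(9−1) = 2·4·1·8 = 64 ≡ 9, so v_3 = 9^{−1} = 5 (mod 11).
  i = 4 (α = 8): (8−7)(8−5)(8−9)(8−1) = 1·3·(−1)·7 = −21 ≡ 1, so v_4 = 1^{−1} = 1 (mod 11).
  i = 5 (α = 1): (1−7)(1−5)(1−9)(1−8) = (−6)·(−4)·(−8)·(−7) = 1344 ≡ 2, so v_5 = 2^{−1} = 6 (mod 11).
  v = [6, 4, 5, 1, 6].
Step 2: syndromes of r = [8, 5, 1, 10, 7] (all sums mod 11).
  S_0 = Σ v_i r_i = 6·8 + 4·5 + 5·1 + 1·10 + 6·7 = 125 ≡ 4.
  S_1 = Σ v_i α_i r_i = 6·7·8 + 4·5·5 + 5·9·1 + 1·8·10 + 6·1·7 = 603 ≡ 9.
  α_i^2 mod 11 = [5, 3, 4, 9, 1].
  S_2 = Σ v_i α_i^2 r_i = 6·5·8 + 4·3·5 + 5·4·1 + 1·9·10 + 6·1·7 = 452 ≡ 1.
  S = (4, 9, 1) ≠ 0, so r is not a codeword (an error is present).
Step 3: locate the error. For a single error e at position i, S_ℓ = v_i·e·α_i^ℓ, so α_err = S_1/S_0.
  S_0^{−1} = 4^{−1} = 3 (mod 11), so α_err = 9·3 = 27 ≡ 5 = α_2. Error position i = 2.
  Consistency check: S_2/S_1 = 1·5 = 5 ≡ 5 = α_err ✓ (single-error assumption holds).
Step 4: error magnitude e = S_0/v_2 = S_0·∏_{j≠2}(α_2 − α_j) = 4·3 = 12 ≡ 1 (mod 11).
Step 5: correct position 2: c_2 = r_2 − e = 5 − 1 ≡ 4 (mod 11). Hence c = [8, 4, 1, 10, 7].
  Check: interpolating c through the α_i gives m(x) = 5 + 2·x (degree < 2) with m(α_i) = c_i for every i, so c is indeed a codeword.


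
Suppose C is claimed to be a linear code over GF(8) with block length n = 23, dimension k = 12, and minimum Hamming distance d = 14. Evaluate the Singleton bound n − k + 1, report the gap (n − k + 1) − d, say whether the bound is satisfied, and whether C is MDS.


Singleton RHS = n − k + 1 = 12, slack = -2, bound violated (no such code; not MDS).

Singleton bound: d ≤ n − k + 1.
Here n = 23, k = 12, so n − k + 1 = 12.
Given d = 14, check d ≤ 12: NO.
Slack = (n − k + 1) − d = -2.
The slack is negative: d = 14 exceeds n − k + 1 = 12 by 2, so the Singleton bound is violated and no linear [23, 12, 14]_8 code can exist. In particular it is not MDS (MDS requires d = n − k + 1 exactly).
Description: the claimed parameters are [23, 12, 14]_8; such a code would be impossible (violates the Singleton bound).


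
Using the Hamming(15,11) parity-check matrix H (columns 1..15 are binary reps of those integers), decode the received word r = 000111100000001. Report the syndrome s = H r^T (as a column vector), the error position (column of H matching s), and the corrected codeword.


s = (1, 1, 1, 1)^T, error position = 15, corrected codeword c = 000111100000000

Compute s = H r^T mod 2 one row at a time:
  s_1 = 0 + 0 + 0 + 0 + 0 + 0 + 0 + 1 = 1 ≡ 1 (mod 2).
  s_2 = 1 + 1 + 1 + 1 + 0 + 0 + 0 + 1 = 5 ≡ 1 (mod 2).
  s_3 = 0 + 0 + 1 + 1 + 0 + 0 + 0 + 1 = 3 ≡ 1 (mod 2).
  s_4 = 0 + 0 + 1 + 1 + 0 + 0 + 0 + 1 = 3 ≡ 1 (mod 2).
s = (1, 1, 1, 1)^T — this equals column 15 of H (binary 1111), so error is at position 15.
Correct: flip bit 15 of r = 000111100000001 to get c = 000111100000000.


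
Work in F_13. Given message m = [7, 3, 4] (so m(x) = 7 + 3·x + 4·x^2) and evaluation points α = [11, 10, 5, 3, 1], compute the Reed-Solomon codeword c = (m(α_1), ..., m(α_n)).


c = [4, 8, 5, 0, 1]

Message polynomial: m(x) = 7 + 3·x + 4·x^2 (mod 13).
For each evaluation point α_i, compute m(α_i) mod 13:
  α_1 = 11: Horner steps 4 → 8 → 4, so m(11) = 4.
  α_2 = 10: Horner steps 4 → 4 → 8, so m(10) = 8.
  α_3 = 5: Horner steps 4 → 10 → 5, so m(5) = 5.
  α_4 = 3: Horner steps 4 → 2 → 0, so m(3) = 0.
  α_5 = 1: Horner steps 4 → 7 → 1, so m(1) = 1.
Codeword c = [4, 8, 5, 0, 1] ∈ F_13^5.


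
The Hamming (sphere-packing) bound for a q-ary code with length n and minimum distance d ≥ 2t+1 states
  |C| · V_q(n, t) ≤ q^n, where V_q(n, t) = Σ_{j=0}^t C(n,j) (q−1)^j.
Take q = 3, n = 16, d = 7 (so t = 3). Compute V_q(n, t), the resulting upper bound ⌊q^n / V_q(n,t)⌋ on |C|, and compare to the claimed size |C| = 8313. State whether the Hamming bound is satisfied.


V_q(n, t) = 4993, q^n = 43046721, Hamming bound = 8621, |C| = 8313 ≤ bound (satisfied).

Step 1: Compute V_q(n, t) = Σ_{j=0}^3 C(n, j) (q−1)^j.
  j = 0: C(16,0)·(2)^0 = 1·1 = 1.
  j = 1: C(16,1)·(2)^1 = 16·2 = 32.
  j = 2: C(16,2)·(2)^2 = 120·4 = 480.
  j = 3: C(16,3)·(2)^3 = 560·8 = 4480.
  V_q(n, t) = 1 + 32 + 480 + 4480 = 4993.
Step 2: q^n = 3^16 = 43046721.
Step 3: Hamming bound ⌊q^n / V_q(n,t)⌋ = ⌊43046721/4993⌋ = 8621.
Step 4: Compare |C| = 8313 to 8621: satisfied.
The claimed |C| lies below the Hamming bound.


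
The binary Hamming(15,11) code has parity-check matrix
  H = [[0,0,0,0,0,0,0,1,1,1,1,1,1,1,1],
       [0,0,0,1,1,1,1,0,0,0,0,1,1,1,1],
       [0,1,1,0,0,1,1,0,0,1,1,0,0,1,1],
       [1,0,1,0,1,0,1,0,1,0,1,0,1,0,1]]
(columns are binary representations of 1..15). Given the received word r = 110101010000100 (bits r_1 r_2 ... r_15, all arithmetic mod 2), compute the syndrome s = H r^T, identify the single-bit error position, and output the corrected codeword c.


s = (0, 1, 0, 0)^T, error position = 4, corrected codeword c = 110001010000100

Compute s = H r^T mod 2 one row at a time:
  s_1 = 1 + 0 + 0 + 0 + 0 + 1 + 0 + 0 = 2 ≡ 0 (mod 2).
  s_2 = 1 + 0 + 1 + 0 + 0 + 1 + 0 + 0 = 3 ≡ 1 (mod 2).
  s_3 = 1 + 0 + 1 + 0 + 0 + 0 + 0 + 0 = 2 ≡ 0 (mod 2).
  s_4 = 1 + 0 + 0 + 0 + 0 + 0 + 1 + 0 = 2 ≡ 0 (mod 2).
s = (0, 1, 0, 0)^T — this equals column 4 of H (binary 0100), so error is at position 4.
Correct: flip bit 4 of r = 110101010000100 to get c = 110001010000100.


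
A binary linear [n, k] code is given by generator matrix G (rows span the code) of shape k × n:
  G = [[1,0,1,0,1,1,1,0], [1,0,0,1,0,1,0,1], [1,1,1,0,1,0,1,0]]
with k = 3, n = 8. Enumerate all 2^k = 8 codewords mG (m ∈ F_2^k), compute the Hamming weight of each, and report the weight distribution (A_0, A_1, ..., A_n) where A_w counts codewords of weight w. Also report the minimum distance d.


Weight distribution: A_0 = 1, A_2 = 1, A_4 = 2, A_5 = 3, A_7 = 1. Minimum distance d = 2.

Enumerate all 2^3 = 8 messages m ∈ F_2^3.
For each, compute codeword c = mG in F_2^8, then tally its weight.
  m = 000 → c = 00000000, weight = 0.
  m = 100 → c = 10101110, weight = 5.
  m = 010 → c = 10010101, weight = 4.
  m = 110 → c = 00111011, weight = 5.
  m = 001 → c = 11101010, weight = 5.
  m = 101 → c = 01000100, weight = 2.
  m = 011 → c = 01111111, weight = 7.
  m = 111 → c = 11010001, weight = 4.
Tally weights:
  weight 0: 1 codewords.
  weight 2: 1 codewords.
  weight 4: 2 codewords.
  weight 5: 3 codewords.
  weight 7: 1 codewords.
Minimum distance d = smallest w > 0 with A_w > 0 = 2.
Sanity: Σ A_w = 8 = 2^3 = 8 ✓.


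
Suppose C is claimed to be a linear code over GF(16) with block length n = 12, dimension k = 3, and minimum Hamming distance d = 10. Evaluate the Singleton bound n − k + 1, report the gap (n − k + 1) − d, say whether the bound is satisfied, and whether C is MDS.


Singleton RHS = n − k + 1 = 10, slack = 0, bound satisfied, MDS.

Singleton bound: d ≤ n − k + 1.
Here n = 12, k = 3, so n − k + 1 = 10.
Given d = 10, check d ≤ 10: YES.
Slack = (n − k + 1) − d = 0.
The code is MDS (slack = 0).
Description: the claimed parameters are [12, 3, 10]_16; such a code would be MDS (meets Singleton bound).


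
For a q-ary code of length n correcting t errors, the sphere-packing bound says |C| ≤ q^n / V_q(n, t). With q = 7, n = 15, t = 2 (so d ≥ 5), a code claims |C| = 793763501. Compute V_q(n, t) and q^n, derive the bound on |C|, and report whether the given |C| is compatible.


V_q(n, t) = 3871, q^n = 4747561509943, Hamming bound = 1226443169, |C| = 793763501 ≤ bound (satisfied).

Step 1: Compute V_q(n, t) = Σ_{j=0}^2 C(n, j) (q−1)^j.
  j = 0: C(15,0)·(6)^0 = 1·1 = 1.
  j = 1: C(15,1)·(6)^1 = 15·6 = 90.
  j = 2: C(15,2)·(6)^2 = 105·36 = 3780.
  V_q(n, t) = 1 + 90 + 3780 = 3871.
Step 2: q^n = 7^15 = 4747561509943.
Step 3: Hamming bound ⌊q^n / V_q(n,t)⌋ = ⌊4747561509943/3871⌋ = 1226443169.
Step 4: Compare |C| = 793763501 to 1226443169: satisfied.
The claimed |C| lies below the Hamming bound.


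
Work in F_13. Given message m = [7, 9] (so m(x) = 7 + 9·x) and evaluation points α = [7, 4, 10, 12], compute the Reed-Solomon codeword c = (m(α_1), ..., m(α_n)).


c = [5, 4, 6, 11]

Message polynomial: m(x) = 7 + 9·x (mod 13).
For each evaluation point α_i, compute m(α_i) mod 13:
  α_1 = 7: Horner steps 9 → 5, so m(7) = 5.
  α_2 = 4: Horner steps 9 → 4, so m(4) = 4.
  α_3 = 10: Horner steps 9 → 6, so m(10) = 6.
  α_4 = 12: Horner steps 9 → 11, so m(12) = 11.
Codeword c = [5, 4, 6, 11] ∈ F_13^4.


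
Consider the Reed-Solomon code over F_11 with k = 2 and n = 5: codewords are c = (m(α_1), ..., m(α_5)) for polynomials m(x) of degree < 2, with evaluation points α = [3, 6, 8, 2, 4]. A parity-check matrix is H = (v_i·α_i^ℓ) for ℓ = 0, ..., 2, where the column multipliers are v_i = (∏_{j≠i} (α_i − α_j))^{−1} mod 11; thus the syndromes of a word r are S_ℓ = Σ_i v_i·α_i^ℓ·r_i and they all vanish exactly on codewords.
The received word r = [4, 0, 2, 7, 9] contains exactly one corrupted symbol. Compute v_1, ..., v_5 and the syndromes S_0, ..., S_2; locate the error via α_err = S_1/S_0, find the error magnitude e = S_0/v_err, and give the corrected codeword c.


S = (1, 3, 9), error at position 1, error magnitude e = 7, c = [8, 0, 2, 7, 9].

Step 1: column multipliers v_i = (∏_{j≠i}(α_i − α_j))^{−1} mod 11.
  i = 1 (α = 3): (3−6)(3−8)(3−2)(3−4) = (−3)·(−5)·1·(−1) = −15 ≡ 7, so v_1 = 7^{−1} = 8 (mod 11).
  i = 2 (α = 6): (6−3)(6−8)(6−2)(6−4) = 3·(−2)·4·2 = −48 ≡ 7, so v_2 = 7^{−1} = 8 (mod 11).
  i = 3 (α = 8): (8−3)(8−6)(8−2)(8−4) = 5·2·6·4 = 240 ≡ 9, so v_3 = 9^{−1} = 5 (mod 11).
  i = 4 (α = 2): (2−3)(2−6)(2−8)(2−4) = (−1)·(−4)·(−6)·(−2) = 48 ≡ 4, so v_4 = 4^{−1} = 3 (mod 11).
  i = 5 (α = 4): (4−3)(4−6)(4−8)(4−2) = 1·(−2)·(−4)·2 = 16 ≡ 5, so v_5 = 5^{−1} = 9 (mod 11).
  v = [8, 8, 5, 3, 9].
Step 2: syndromes of r = [4, 0, 2, 7, 9] (all sums mod 11).
  S_0 = Σ v_i r_i = 8·4 + 8·0 + 5·2 + 3·7 + 9·9 = 144 ≡ 1.
  S_1 = Σ v_i α_i r_i = 8·3·4 + 8·6·0 + 5·8·2 + 3·2·7 + 9·4·9 = 542 ≡ 3.
  α_i^2 mod 11 = [9, 3, 9, 4, 5].
  S_2 = Σ v_i α_i^2 r_i = 8·9·4 + 8·3·0 + 5·9·2 + 3·4·7 + 9·5·9 = 867 ≡ 9.
  S = (1, 3, 9) ≠ 0, so r is not a codeword (an error is present).
Step 3: locate the error. For a single error e at position i, S_ℓ = v_i·e·α_i^ℓ, so α_err = S_1/S_0.
  S_0^{−1} = 1^{−1} = 1 (mod 11), so α_err = 3·1 = 3 ≡ 3 = α_1. Error position i = 1.
  Consistency check: S_2/S_1 = 9·4 = 36 ≡ 3 = α_err ✓ (single-error assumption holds).
Step 4: error magnitude e = S_0/v_1 = S_0·∏_{j≠1}(α_1 − α_j) = 1·7 = 7 ≡ 7 (mod 11).
Step 5: correct position 1: c_1 = r_1 − e = 4 − 7 ≡ 8 (mod 11). Hence c = [8, 0, 2, 7, 9].
  Check: interpolating c through the α_i gives m(x) = 5 + 1·x (degree < 2) with m(α_i) = c_i for every i, so c is indeed a codeword.


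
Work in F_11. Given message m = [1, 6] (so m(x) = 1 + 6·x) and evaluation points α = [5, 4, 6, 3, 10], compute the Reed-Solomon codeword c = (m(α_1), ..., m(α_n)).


c = [9, 3, 4, 8, 6]

Message polynomial: m(x) = 1 + 6·x (mod 11).
For each evaluation point α_i, compute m(α_i) mod 11:
  α_1 = 5: Horner steps 6 → 9, so m(5) = 9.
  α_2 = 4: Horner steps 6 → 3, so m(4) = 3.
  α_3 = 6: Horner steps 6 → 4, so m(6) = 4.
  α_4 = 3: Horner steps 6 → 8, so m(3) = 8.
  α_5 = 10: Horner steps 6 → 6, so m(10) = 6.
Codeword c = [9, 3, 4, 8, 6] ∈ F_11^5.


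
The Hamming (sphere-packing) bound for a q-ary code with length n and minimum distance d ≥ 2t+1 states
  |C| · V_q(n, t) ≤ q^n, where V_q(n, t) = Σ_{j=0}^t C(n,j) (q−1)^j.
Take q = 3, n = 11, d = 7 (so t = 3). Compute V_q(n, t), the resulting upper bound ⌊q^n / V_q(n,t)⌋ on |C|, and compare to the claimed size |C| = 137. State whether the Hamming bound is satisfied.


V_q(n, t) = 1563, q^n = 177147, Hamming bound = 113, |C| = 137 > bound (violated).

Step 1: Compute V_q(n, t) = Σ_{j=0}^3 C(n, j) (q−1)^j.
  j = 0: C(11,0)·(2)^0 = 1·1 = 1.
  j = 1: C(11,1)·(2)^1 = 11·2 = 22.
  j = 2: C(11,2)·(2)^2 = 55·4 = 220.
  j = 3: C(11,3)·(2)^3 = 165·8 = 1320.
  V_q(n, t) = 1 + 22 + 220 + 1320 = 1563.
Step 2: q^n = 3^11 = 177147.
Step 3: Hamming bound ⌊q^n / V_q(n,t)⌋ = ⌊177147/1563⌋ = 113.
Step 4: Compare |C| = 137 to 113: violated.
The claimed |C| lies above the Hamming bound, so no 3-ary code of length 11 with d ≥ 7 can have 137 codewords.


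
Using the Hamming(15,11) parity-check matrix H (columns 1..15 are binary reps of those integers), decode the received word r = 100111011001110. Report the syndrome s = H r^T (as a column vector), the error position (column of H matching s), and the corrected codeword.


s = (1, 0, 0, 0)^T, error position = 8, corrected codeword c = 100111001001110

Compute s = H r^T mod 2 one row at a time:
  s_1 = 1 + 1 + 0 + 0 + 1 + 1 + 1 + 0 = 5 ≡ 1 (mod 2).
  s_2 = 1 + 1 + 1 + 0 + 1 + 1 + 1 + 0 = 6 ≡ 0 (mod 2).
  s_3 = 0 + 0 + 1 + 0 + 0 + 0 + 1 + 0 = 2 ≡ 0 (mod 2).
  s_4 = 1 + 0 + 1 + 0 + 1 + 0 + 1 + 0 = 4 ≡ 0 (mod 2).
s = (1, 0, 0, 0)^T — this equals column 8 of H (binary 1000), so error is at position 8.
Correct: flip bit 8 of r = 100111011001110 to get c = 100111001001110.


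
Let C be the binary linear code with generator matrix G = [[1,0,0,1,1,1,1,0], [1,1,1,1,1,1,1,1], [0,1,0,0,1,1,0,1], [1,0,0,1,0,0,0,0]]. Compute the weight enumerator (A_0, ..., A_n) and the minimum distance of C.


Weight distribution: A_0 = 1, A_2 = 2, A_3 = 4, A_4 = 2, A_5 = 4, A_6 = 2, A_8 = 1. Minimum distance d = 2.

Enumerate all 2^4 = 16 messages m ∈ F_2^4.
For each, compute codeword c = mG in F_2^8, then tally its weight.
  m = 0000 → c = 00000000, weight = 0.
  m = 1000 → c = 10011110, weight = 5.
  m = 0100 → c = 11111111, weight = 8.
  m = 1100 → c = 01100001, weight = 3.
  m = 0010 → c = 01001101, weight = 4.
  m = 1010 → c = 11010011, weight = 5.
  m = 0110 → c = 10110010, weight = 4.
  m = 1110 → c = 00101100, weight = 3.
  m = 0001 → c = 10010000, weight = 2.
  m = 1001 → c = 00001110, weight = 3.
  m = 0101 → c = 01101111, weight = 6.
  m = 1101 → c = 11110001, weight = 5.
  m = 0011 → c = 11011101, weight = 6.
  m = 1011 → c = 01000011, weight = 3.
  m = 0111 → c = 00100010, weight = 2.
  m = 1111 → c = 10111100, weight = 5.
Tally weights:
  weight 0: 1 codewords.
  weight 2: 2 codewords.
  weight 3: 4 codewords.
  weight 4: 2 codewords.
  weight 5: 4 codewords.
  weight 6: 2 codewords.
  weight 8: 1 codewords.
Minimum distance d = smallest w > 0 with A_w > 0 = 2.
Sanity: Σ A_w = 16 = 2^4 = 16 ✓.


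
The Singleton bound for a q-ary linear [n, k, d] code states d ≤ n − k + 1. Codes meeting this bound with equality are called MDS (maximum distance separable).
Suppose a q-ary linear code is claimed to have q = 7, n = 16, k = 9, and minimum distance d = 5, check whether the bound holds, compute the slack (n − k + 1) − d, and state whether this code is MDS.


Singleton RHS = n − k + 1 = 8, slack = 3, bound satisfied, not MDS.

Singleton bound: d ≤ n − k + 1.
Here n = 16, k = 9, so n − k + 1 = 8.
Given d = 5, check d ≤ 8: YES.
Slack = (n − k + 1) − d = 3.
The code is NOT MDS (slack = 3 > 0).
Description: the claimed parameters are [16, 9, 5]_7; such a code would be non-MDS.


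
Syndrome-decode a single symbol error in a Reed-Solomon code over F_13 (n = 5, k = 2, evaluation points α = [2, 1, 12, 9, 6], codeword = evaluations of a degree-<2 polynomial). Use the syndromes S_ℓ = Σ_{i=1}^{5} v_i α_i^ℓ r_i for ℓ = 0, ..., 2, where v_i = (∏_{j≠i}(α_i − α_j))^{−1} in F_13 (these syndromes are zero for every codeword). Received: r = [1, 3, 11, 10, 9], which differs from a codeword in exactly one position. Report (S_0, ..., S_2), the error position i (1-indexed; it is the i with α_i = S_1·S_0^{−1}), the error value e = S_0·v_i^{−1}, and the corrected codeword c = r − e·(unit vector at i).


S = (9, 5, 10), error at position 1, error magnitude e = 2, c = [12, 3, 11, 10, 9].

Step 1: column multipliers v_i = (∏_{j≠i}(α_i − α_j))^{−1} mod 13.
  i = 1 (α = 2): (2−1)(2−12)(2−9)(2−6) = 1·(−10)·(−7)·(−4) = −280 ≡ 6, so v_1 = 6^{−1} = 11 (mod 13).
  i = 2 (α = 1): (1−2)(1−12)(1−9)(1−6) = (−1)·(−11)·(−8)·(−5) = 440 ≡ 11, so v_2 = 11^{−1} = 6 (mod 13).
  i = 3 (α = 12): (12−2)(12−1)(12−9)(12−6) = 10·11·3·6 = 1980 ≡ 4, so v_3 = 4^{−1} = 10 (mod 13).
  i = 4 (α = 9): (9−2)(9−1)(9−12)(9−6) = 7·8·(−3)·3 = −504 ≡ 3, so v_4 = 3^{−1} = 9 (mod 13).
  i = 5 (α = 6): (6−2)(6−1)(6−12)(6−9) = 4·5·(−6)·(−3) = 360 ≡ 9, so v_5 = 9^{−1} = 3 (mod 13).
  v = [11, 6, 10, 9, 3].
Step 2: syndromes of r = [1, 3, 11, 10, 9] (all sums mod 13).
  S_0 = Σ v_i r_i = 11·1 + 6·3 + 10·11 + 9·10 + 3·9 = 256 ≡ 9.
  S_1 = Σ v_i α_i r_i = 11·2·1 + 6·1·3 + 10·12·11 + 9·9·10 + 3·6·9 = 2332 ≡ 5.
  α_i^2 mod 13 = [4, 1, 1, 3, 10].
  S_2 = Σ v_i α_i^2 r_i = 11·4·1 + 6·1·3 + 10·1·11 + 9·3·10 + 3·10·9 = 712 ≡ 10.
  S = (9, 5, 10) ≠ 0, so r is not a codeword (an error is present).
Step 3: locate the error. For a single error e at position i, S_ℓ = v_i·e·α_i^ℓ, so α_err = S_1/S_0.
  S_0^{−1} = 9^{−1} = 3 (mod 13), so α_err = 5·3 = 15 ≡ 2 = α_1. Error position i = 1.
  Consistency check: S_2/S_1 = 10·8 = 80 ≡ 2 = α_err ✓ (single-error assumption holds).
Step 4: error magnitude e = S_0/v_1 = S_0·∏_{j≠1}(α_1 − α_j) = 9·6 = 54 ≡ 2 (mod 13).
Step 5: correct position 1: c_1 = r_1 − e = 1 − 2 ≡ 12 (mod 13). Hence c = [12, 3, 11, 10, 9].
  Check: interpolating c through the α_i gives m(x) = 7 + 9·x (degree < 2) with m(α_i) = c_i for every i, so c is indeed a codeword.


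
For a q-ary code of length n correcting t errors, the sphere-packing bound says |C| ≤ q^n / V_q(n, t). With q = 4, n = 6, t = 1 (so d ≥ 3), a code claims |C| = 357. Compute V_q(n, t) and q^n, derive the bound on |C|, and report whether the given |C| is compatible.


V_q(n, t) = 19, q^n = 4096, Hamming bound = 215, |C| = 357 > bound (violated).

Step 1: Compute V_q(n, t) = Σ_{j=0}^1 C(n, j) (q−1)^j.
  j = 0: C(6,0)·(3)^0 = 1·1 = 1.
  j = 1: C(6,1)·(3)^1 = 6·3 = 18.
  V_q(n, t) = 1 + 18 = 19.
Step 2: q^n = 4^6 = 4096.
Step 3: Hamming bound ⌊q^n / V_q(n,t)⌋ = ⌊4096/19⌋ = 215.
Step 4: Compare |C| = 357 to 215: violated.
The claimed |C| lies above the Hamming bound, so no 4-ary code of length 6 with d ≥ 3 can have 357 codewords.


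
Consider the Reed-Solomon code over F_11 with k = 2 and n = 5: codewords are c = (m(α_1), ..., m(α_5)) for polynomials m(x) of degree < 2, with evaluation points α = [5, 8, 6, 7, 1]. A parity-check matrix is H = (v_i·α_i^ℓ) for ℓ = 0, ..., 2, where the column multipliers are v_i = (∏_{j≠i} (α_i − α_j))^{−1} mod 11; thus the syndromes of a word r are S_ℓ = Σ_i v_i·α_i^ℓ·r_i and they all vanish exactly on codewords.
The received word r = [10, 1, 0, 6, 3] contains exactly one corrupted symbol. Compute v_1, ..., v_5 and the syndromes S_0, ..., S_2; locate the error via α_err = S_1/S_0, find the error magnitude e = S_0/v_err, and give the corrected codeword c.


S = (3, 4, 9), error at position 1, error magnitude e = 5, c = [5, 1, 0, 6, 3].

Step 1: column multipliers v_i = (∏_{j≠i}(α_i − α_j))^{−1} mod 11.
  i = 1 (α = 5): (5−8)(5−6)(5−7)(5−1) = (−3)·(−1)·(−2)·4 = −24 ≡ 9, so v_1 = 9^{−1} = 5 (mod 11).
  i = 2 (α = 8): (8−5)(8−6)(8−7)(8−1) = 3·2·1·7 = 42 ≡ 9, so v_2 = 9^{−1} = 5 (mod 11).
  i = 3 (α = 6): (6−5)(6−8)(6−7)(6−1) = 1·(−2)·(−1)·5 = 10 ≡ 10, so v_3 = 10^{−1} = 10 (mod 11).
  i = 4 (α = 7): (7−5)(7−8)(7−6)(7−1) = 2·(−1)·1·6 = −12 ≡ 10, so v_4 = 10^{−1} = 10 (mod 11).
  i = 5 (α = 1): (1−5)(1−8)(1−6)(1−7) = (−4)·(−7)·(−5)·(−6) = 840 ≡ 4, so v_5 = 4^{−1} = 3 (mod 11).
  v = [5, 5, 10, 10, 3].
Step 2: syndromes of r = [10, 1, 0, 6, 3] (all sums mod 11).
  S_0 = Σ v_i r_i = 5·10 + 5·1 + 10·0 + 10·6 + 3·3 = 124 ≡ 3.
  S_1 = Σ v_i α_i r_i = 5·5·10 + 5·8·1 + 10·6·0 + 10·7·6 + 3·1·3 = 719 ≡ 4.
  α_i^2 mod 11 = [3, 9, 3, 5, 1].
  S_2 = Σ v_i α_i^2 r_i = 5·3·10 + 5·9·1 + 10·3·0 + 10·5·6 + 3·1·3 = 504 ≡ 9.
  S = (3, 4, 9) ≠ 0, so r is not a codeword (an error is present).
Step 3: locate the error. For a single error e at position i, S_ℓ = v_i·e·α_i^ℓ, so α_err = S_1/S_0.
  S_0^{−1} = 3^{−1} = 4 (mod 11), so α_err = 4·4 = 16 ≡ 5 = α_1. Error position i = 1.
  Consistency check: S_2/S_1 = 9·3 = 27 ≡ 5 = α_err ✓ (single-error assumption holds).
Step 4: error magnitude e = S_0/v_1 = S_0·∏_{j≠1}(α_1 − α_j) = 3·9 = 27 ≡ 5 (mod 11).
Step 5: correct position 1: c_1 = r_1 − e = 10 − 5 ≡ 5 (mod 11). Hence c = [5, 1, 0, 6, 3].
  Check: interpolating c through the α_i gives m(x) = 8 + 6·x (degree < 2) with m(α_i) = c_i for every i, so c is indeed a codeword.


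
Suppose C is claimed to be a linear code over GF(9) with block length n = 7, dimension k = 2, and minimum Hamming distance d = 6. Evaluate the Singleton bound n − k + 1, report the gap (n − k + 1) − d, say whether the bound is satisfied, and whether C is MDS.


Singleton RHS = n − k + 1 = 6, slack = 0, bound satisfied, MDS.

Singleton bound: d ≤ n − k + 1.
Here n = 7, k = 2, so n − k + 1 = 6.
Given d = 6, check d ≤ 6: YES.
Slack = (n − k + 1) − d = 0.
The code is MDS (slack = 0).
Description: the claimed parameters are [7, 2, 6]_9; such a code would be MDS (meets Singleton bound).


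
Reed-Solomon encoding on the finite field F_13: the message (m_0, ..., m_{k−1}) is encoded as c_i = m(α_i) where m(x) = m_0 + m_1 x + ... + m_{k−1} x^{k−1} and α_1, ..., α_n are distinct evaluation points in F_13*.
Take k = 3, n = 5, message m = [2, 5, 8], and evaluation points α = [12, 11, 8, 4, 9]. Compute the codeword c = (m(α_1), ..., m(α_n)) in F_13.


c = [5, 11, 8, 7, 6]

Message polynomial: m(x) = 2 + 5·x + 8·x^2 (mod 13).
For each evaluation point α_i, compute m(α_i) mod 13:
  α_1 = 12: Horner steps 8 → 10 → 5, so m(12) = 5.
  α_2 = 11: Horner steps 8 → 2 → 11, so m(11) = 11.
  α_3 = 8: Horner steps 8 → 4 → 8, so m(8) = 8.
  α_4 = 4: Horner steps 8 → 11 → 7, so m(4) = 7.
  α_5 = 9: Horner steps 8 → 12 → 6, so m(9) = 6.
Codeword c = [5, 11, 8, 7, 6] ∈ F_13^5.


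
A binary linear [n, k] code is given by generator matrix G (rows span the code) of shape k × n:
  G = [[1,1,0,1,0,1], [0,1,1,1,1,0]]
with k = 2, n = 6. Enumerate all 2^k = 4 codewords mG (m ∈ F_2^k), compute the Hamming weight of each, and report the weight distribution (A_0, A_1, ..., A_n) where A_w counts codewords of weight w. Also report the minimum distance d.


Weight distribution: A_0 = 1, A_4 = 3. Minimum distance d = 4.

Enumerate all 2^2 = 4 messages m ∈ F_2^2.
For each, compute codeword c = mG in F_2^6, then tally its weight.
  m = 00 → c = 000000, weight = 0.
  m = 10 → c = 110101, weight = 4.
  m = 01 → c = 011110, weight = 4.
  m = 11 → c = 101011, weight = 4.
Tally weights:
  weight 0: 1 codewords.
  weight 4: 3 codewords.
Minimum distance d = smallest w > 0 with A_w > 0 = 4.
Sanity: Σ A_w = 4 = 2^2 = 4 ✓.


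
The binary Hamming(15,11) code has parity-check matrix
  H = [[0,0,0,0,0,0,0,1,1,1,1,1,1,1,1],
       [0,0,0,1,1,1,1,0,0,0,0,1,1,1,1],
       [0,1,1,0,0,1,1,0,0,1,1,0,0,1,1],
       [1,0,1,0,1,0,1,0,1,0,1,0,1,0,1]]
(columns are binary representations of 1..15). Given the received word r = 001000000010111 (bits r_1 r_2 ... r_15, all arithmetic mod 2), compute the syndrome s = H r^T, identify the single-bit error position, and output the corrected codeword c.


s = (0, 1, 0, 0)^T, error position = 4, corrected codeword c = 001100000010111

Compute s = H r^T mod 2 one row at a time:
  s_1 = 0 + 0 + 0 + 1 + 0 + 1 + 1 + 1 = 4 ≡ 0 (mod 2).
  s_2 = 0 + 0 + 0 + 0 + 0 + 1 + 1 + 1 = 3 ≡ 1 (mod 2).
  s_3 = 0 + 1 + 0 + 0 + 0 + 1 + 1 + 1 = 4 ≡ 0 (mod 2).
  s_4 = 0 + 1 + 0 + 0 + 0 + 1 + 1 + 1 = 4 ≡ 0 (mod 2).
s = (0, 1, 0, 0)^T — this equals column 4 of H (binary 0100), so error is at position 4.
Correct: flip bit 4 of r = 001000000010111 to get c = 001100000010111.


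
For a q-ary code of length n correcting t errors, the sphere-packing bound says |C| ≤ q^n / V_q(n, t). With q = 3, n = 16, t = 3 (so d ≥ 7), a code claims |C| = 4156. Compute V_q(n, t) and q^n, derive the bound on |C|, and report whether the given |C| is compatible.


V_q(n, t) = 4993, q^n = 43046721, Hamming bound = 8621, |C| = 4156 ≤ bound (satisfied).

Step 1: Compute V_q(n, t) = Σ_{j=0}^3 C(n, j) (q−1)^j.
  j = 0: C(16,0)·(2)^0 = 1·1 = 1.
  j = 1: C(16,1)·(2)^1 = 16·2 = 32.
  j = 2: C(16,2)·(2)^2 = 120·4 = 480.
  j = 3: C(16,3)·(2)^3 = 560·8 = 4480.
  V_q(n, t) = 1 + 32 + 480 + 4480 = 4993.
Step 2: q^n = 3^16 = 43046721.
Step 3: Hamming bound ⌊q^n / V_q(n,t)⌋ = ⌊43046721/4993⌋ = 8621.
Step 4: Compare |C| = 4156 to 8621: satisfied.
The claimed |C| lies below the Hamming bound.


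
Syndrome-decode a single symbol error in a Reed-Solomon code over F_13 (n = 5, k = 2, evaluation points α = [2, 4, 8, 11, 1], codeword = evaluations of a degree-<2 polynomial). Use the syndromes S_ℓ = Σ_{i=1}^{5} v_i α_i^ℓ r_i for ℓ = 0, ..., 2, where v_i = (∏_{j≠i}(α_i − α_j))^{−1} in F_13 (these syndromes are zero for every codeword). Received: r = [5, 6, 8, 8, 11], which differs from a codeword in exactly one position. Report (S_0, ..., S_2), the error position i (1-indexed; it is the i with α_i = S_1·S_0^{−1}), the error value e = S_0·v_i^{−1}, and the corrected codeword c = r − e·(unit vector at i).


S = (1, 11, 4), error at position 4, error magnitude e = 5, c = [5, 6, 8, 3, 11].

Step 1: column multipliers v_i = (∏_{j≠i}(α_i − α_j))^{−1} mod 13.
  i = 1 (α = 2): (2−4)(2−8)(2−11)(2−1) = (−2)·(−6)·(−9)·1 = −108 ≡ 9, so v_1 = 9^{−1} = 3 (mod 13).
  i = 2 (α = 4): (4−2)(4−8)(4−11)(4−1) = 2·(−4)·(−7)·3 = 168 ≡ 12, so v_2 = 12^{−1} = 12 (mod 13).
  i = 3 (α = 8): (8−2)(8−4)(8−11)(8−1) = 6·4·(−3)·7 = −504 ≡ 3, so v_3 = 3^{−1} = 9 (mod 13).
  i = 4 (α = 11): (11−2)(11−4)(11−8)(11−1) = 9·7·3·10 = 1890 ≡ 5, so v_4 = 5^{−1} = 8 (mod 13).
  i = 5 (α = 1): (1−2)(1−4)(1−8)(1−11) = (−1)·(−3)·(−7)·(−10) = 210 ≡ 2, so v_5 = 2^{−1} = 7 (mod 13).
  v = [3, 12, 9, 8, 7].
Step 2: syndromes of r = [5, 6, 8, 8, 11] (all sums mod 13).
  S_0 = Σ v_i r_i = 3·5 + 12·6 + 9·8 + 8·8 + 7·11 = 300 ≡ 1.
  S_1 = Σ v_i α_i r_i = 3·2·5 + 12·4·6 + 9·8·8 + 8·11·8 + 7·1·11 = 1675 ≡ 11.
  α_i^2 mod 13 = [4, 3, 12, 4, 1].
  S_2 = Σ v_i α_i^2 r_i = 3·4·5 + 12·3·6 + 9·12·8 + 8·4·8 + 7·1·11 = 1473 ≡ 4.
  S = (1, 11, 4) ≠ 0, so r is not a codeword (an error is present).
Step 3: locate the error. For a single error e at position i, S_ℓ = v_i·e·α_i^ℓ, so α_err = S_1/S_0.
  S_0^{−1} = 1^{−1} = 1 (mod 13), so α_err = 11·1 = 11 ≡ 11 = α_4. Error position i = 4.
  Consistency check: S_2/S_1 = 4·6 = 24 ≡ 11 = α_err ✓ (single-error assumption holds).
Step 4: error magnitude e = S_0/v_4 = S_0·∏_{j≠4}(α_4 − α_j) = 1·5 = 5 ≡ 5 (mod 13).
Step 5: correct position 4: c_4 = r_4 − e = 8 − 5 ≡ 3 (mod 13). Hence c = [5, 6, 8, 3, 11].
  Check: interpolating c through the α_i gives m(x) = 4 + 7·x (degree < 2) with m(α_i) = c_i for every i, so c is indeed a codeword.


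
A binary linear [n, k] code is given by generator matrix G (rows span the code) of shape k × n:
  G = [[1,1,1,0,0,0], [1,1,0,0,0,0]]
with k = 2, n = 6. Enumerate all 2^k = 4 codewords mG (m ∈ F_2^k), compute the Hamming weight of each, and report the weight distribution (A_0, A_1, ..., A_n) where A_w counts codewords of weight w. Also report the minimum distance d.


Weight distribution: A_0 = 1, A_1 = 1, A_2 = 1, A_3 = 1. Minimum distance d = 1.

Enumerate all 2^2 = 4 messages m ∈ F_2^2.
For each, compute codeword c = mG in F_2^6, then tally its weight.
  m = 00 → c = 000000, weight = 0.
  m = 10 → c = 111000, weight = 3.
  m = 01 → c = 110000, weight = 2.
  m = 11 → c = 001000, weight = 1.
Tally weights:
  weight 0: 1 codewords.
  weight 1: 1 codewords.
  weight 2: 1 codewords.
  weight 3: 1 codewords.
Minimum distance d = smallest w > 0 with A_w > 0 = 1.
Sanity: Σ A_w = 4 = 2^2 = 4 ✓.


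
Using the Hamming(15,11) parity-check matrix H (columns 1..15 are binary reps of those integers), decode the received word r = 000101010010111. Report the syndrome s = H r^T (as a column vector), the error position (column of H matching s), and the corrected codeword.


s = (1, 1, 0, 1)^T, error position = 13, corrected codeword c = 000101010010011

Compute s = H r^T mod 2 one row at a time:
  s_1 = 1 + 0 + 0 + 1 + 0 + 1 + 1 + 1 = 5 ≡ 1 (mod 2).
  s_2 = 1 + 0 + 1 + 0 + 0 + 1 + 1 + 1 = 5 ≡ 1 (mod 2).
  s_3 = 0 + 0 + 1 + 0 + 0 + 1 + 1 + 1 = 4 ≡ 0 (mod 2).
  s_4 = 0 + 0 + 0 + 0 + 0 + 1 + 1 + 1 = 3 ≡ 1 (mod 2).
s = (1, 1, 0, 1)^T — this equals column 13 of H (binary 1101), so error is at position 13.
Correct: flip bit 13 of r = 000101010010111 to get c = 000101010010011.


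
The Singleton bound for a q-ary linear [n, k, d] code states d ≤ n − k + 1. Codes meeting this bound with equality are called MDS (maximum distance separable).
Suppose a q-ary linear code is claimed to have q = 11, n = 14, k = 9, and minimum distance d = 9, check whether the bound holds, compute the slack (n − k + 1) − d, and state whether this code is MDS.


Singleton RHS = n − k + 1 = 6, slack = -3, bound violated (no such code; not MDS).

Singleton bound: d ≤ n − k + 1.
Here n = 14, k = 9, so n − k + 1 = 6.
Given d = 9, check d ≤ 6: NO.
Slack = (n − k + 1) − d = -3.
The slack is negative: d = 9 exceeds n − k + 1 = 6 by 3, so the Singleton bound is violated and no linear [14, 9, 9]_11 code can exist. In particular it is not MDS (MDS requires d = n − k + 1 exactly).
Description: the claimed parameters are [14, 9, 9]_11; such a code would be impossible (violates the Singleton bound).


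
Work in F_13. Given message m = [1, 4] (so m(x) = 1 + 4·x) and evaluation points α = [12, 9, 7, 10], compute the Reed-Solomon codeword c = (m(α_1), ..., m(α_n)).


c = [10, 11, 3, 2]

Message polynomial: m(x) = 1 + 4·x (mod 13).
For each evaluation point α_i, compute m(α_i) mod 13:
  α_1 = 12: Horner steps 4 → 10, so m(12) = 10.
  α_2 = 9: Horner steps 4 → 11, so m(9) = 11.
  α_3 = 7: Horner steps 4 → 3, so m(7) = 3.
  α_4 = 10: Horner steps 4 → 2, so m(10) = 2.
Codeword c = [10, 11, 3, 2] ∈ F_13^4.


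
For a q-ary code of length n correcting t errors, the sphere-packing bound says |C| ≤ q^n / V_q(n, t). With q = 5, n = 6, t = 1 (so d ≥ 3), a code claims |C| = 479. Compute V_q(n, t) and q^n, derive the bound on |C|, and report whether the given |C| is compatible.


V_q(n, t) = 25, q^n = 15625, Hamming bound = 625, |C| = 479 ≤ bound (satisfied).

Step 1: Compute V_q(n, t) = Σ_{j=0}^1 C(n, j) (q−1)^j.
  j = 0: C(6,0)·(4)^0 = 1·1 = 1.
  j = 1: C(6,1)·(4)^1 = 6·4 = 24.
  V_q(n, t) = 1 + 24 = 25.
Step 2: q^n = 5^6 = 15625.
Step 3: Hamming bound ⌊q^n / V_q(n,t)⌋ = ⌊15625/25⌋ = 625.
Step 4: Compare |C| = 479 to 625: satisfied.
The claimed |C| lies below the Hamming bound.


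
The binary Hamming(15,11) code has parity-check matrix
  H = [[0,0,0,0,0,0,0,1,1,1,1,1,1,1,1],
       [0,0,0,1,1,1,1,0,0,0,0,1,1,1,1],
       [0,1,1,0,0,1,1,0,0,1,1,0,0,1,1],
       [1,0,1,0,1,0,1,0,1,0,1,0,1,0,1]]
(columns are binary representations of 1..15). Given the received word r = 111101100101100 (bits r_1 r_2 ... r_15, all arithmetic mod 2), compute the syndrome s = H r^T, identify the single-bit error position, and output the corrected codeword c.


s = (1, 1, 1, 0)^T, error position = 14, corrected codeword c = 111101100101110

Compute s = H r^T mod 2 one row at a time:
  s_1 = 0 + 0 + 1 + 0 + 1 + 1 + 0 + 0 = 3 ≡ 1 (mod 2).
  s_2 = 1 + 0 + 1 + 1 + 1 + 1 + 0 + 0 = 5 ≡ 1 (mod 2).
  s_3 = 1 + 1 + 1 + 1 + 1 + 0 + 0 + 0 = 5 ≡ 1 (mod 2).
  s_4 = 1 + 1 + 0 + 1 + 0 + 0 + 1 + 0 = 4 ≡ 0 (mod 2).
s = (1, 1, 1, 0)^T — this equals column 14 of H (binary 1110), so error is at position 14.
Correct: flip bit 14 of r = 111101100101100 to get c = 111101100101110.


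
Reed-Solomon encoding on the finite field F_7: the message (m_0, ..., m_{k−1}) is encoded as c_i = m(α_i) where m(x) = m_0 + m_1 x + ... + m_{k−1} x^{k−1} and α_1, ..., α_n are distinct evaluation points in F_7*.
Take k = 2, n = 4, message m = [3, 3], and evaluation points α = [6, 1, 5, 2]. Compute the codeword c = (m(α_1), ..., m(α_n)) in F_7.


c = [0, 6, 4, 2]

Message polynomial: m(x) = 3 + 3·x (mod 7).
For each evaluation point α_i, compute m(α_i) mod 7:
  α_1 = 6: Horner steps 3 → 0, so m(6) = 0.
  α_2 = 1: Horner steps 3 → 6, so m(1) = 6.
  α_3 = 5: Horner steps 3 → 4, so m(5) = 4.
  α_4 = 2: Horner steps 3 → 2, so m(2) = 2.
Codeword c = [0, 6, 4, 2] ∈ F_7^4.


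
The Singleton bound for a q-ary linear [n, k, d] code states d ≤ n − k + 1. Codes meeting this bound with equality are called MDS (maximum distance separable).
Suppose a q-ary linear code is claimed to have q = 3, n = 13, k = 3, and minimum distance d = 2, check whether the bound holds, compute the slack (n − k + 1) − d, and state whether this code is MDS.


Singleton RHS = n − k + 1 = 11, slack = 9, bound satisfied, not MDS.

Singleton bound: d ≤ n − k + 1.
Here n = 13, k = 3, so n − k + 1 = 11.
Given d = 2, check d ≤ 11: YES.
Slack = (n − k + 1) − d = 9.
The code is NOT MDS (slack = 9 > 0).
Description: the claimed parameters are [13, 3, 2]_3; such a code would be non-MDS.


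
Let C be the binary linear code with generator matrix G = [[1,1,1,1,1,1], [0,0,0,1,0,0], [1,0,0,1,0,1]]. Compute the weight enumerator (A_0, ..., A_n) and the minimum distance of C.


Weight distribution: A_0 = 1, A_1 = 1, A_2 = 1, A_3 = 2, A_4 = 1, A_5 = 1, A_6 = 1. Minimum distance d = 1.

Enumerate all 2^3 = 8 messages m ∈ F_2^3.
For each, compute codeword c = mG in F_2^6, then tally its weight.
  m = 000 → c = 000000, weight = 0.
  m = 100 → c = 111111, weight = 6.
  m = 010 → c = 000100, weight = 1.
  m = 110 → c = 111011, weight = 5.
  m = 001 → c = 100101, weight = 3.
  m = 101 → c = 011010, weight = 3.
  m = 011 → c = 100001, weight = 2.
  m = 111 → c = 011110, weight = 4.
Tally weights:
  weight 0: 1 codewords.
  weight 1: 1 codewords.
  weight 2: 1 codewords.
  weight 3: 2 codewords.
  weight 4: 1 codewords.
  weight 5: 1 codewords.
  weight 6: 1 codewords.
Minimum distance d = smallest w > 0 with A_w > 0 = 1.
Sanity: Σ A_w = 8 = 2^3 = 8 ✓.


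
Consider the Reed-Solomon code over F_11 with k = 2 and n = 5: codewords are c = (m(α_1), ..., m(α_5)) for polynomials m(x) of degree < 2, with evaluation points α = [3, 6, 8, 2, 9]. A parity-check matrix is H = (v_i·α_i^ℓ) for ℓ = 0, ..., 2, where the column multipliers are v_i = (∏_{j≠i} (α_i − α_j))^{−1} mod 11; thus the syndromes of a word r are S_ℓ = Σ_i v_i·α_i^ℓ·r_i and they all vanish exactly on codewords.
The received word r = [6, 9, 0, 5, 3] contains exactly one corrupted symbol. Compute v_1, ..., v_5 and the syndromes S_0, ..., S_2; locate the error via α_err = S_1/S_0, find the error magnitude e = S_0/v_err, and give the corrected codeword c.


S = (7, 8, 6), error at position 5, error magnitude e = 2, c = [6, 9, 0, 5, 1].

Step 1: column multipliers v_i = (∏_{j≠i}(α_i − α_j))^{−1} mod 11.
  i = 1 (α = 3): (3−6)(3−8)(3−2)(3−9) = (−3)·(−5)·1·(−6) = −90 ≡ 9, so v_1 = 9^{−1} = 5 (mod 11).
  i = 2 (α = 6): (6−3)(6−8)(6−2)(6−9) = 3·(−2)·4·(−3) = 72 ≡ 6, so v_2 = 6^{−1} = 2 (mod 11).
  i = 3 (α = 8): (8−3)(8−6)(8−2)(8−9) = 5·2·6·(−1) = −60 ≡ 6, so v_3 = 6^{−1} = 2 (mod 11).
  i = 4 (α = 2): (2−3)(2−6)(2−8)(2−9) = (−1)·(−4)·(−6)·(−7) = 168 ≡ 3, so v_4 = 3^{−1} = 4 (mod 11).
  i = 5 (α = 9): (9−3)(9−6)(9−8)(9−2) = 6·3·1·7 = 126 ≡ 5, so v_5 = 5^{−1} = 9 (mod 11).
  v = [5, 2, 2, 4, 9].
Step 2: syndromes of r = [6, 9, 0, 5, 3] (all sums mod 11).
  S_0 = Σ v_i r_i = 5·6 + 2·9 + 2·0 + 4·5 + 9·3 = 95 ≡ 7.
  S_1 = Σ v_i α_i r_i = 5·3·6 + 2·6·9 + 2·8·0 + 4·2·5 + 9·9·3 = 481 ≡ 8.
  α_i^2 mod 11 = [9, 3, 9, 4, 4].
  S_2 = Σ v_i α_i^2 r_i = 5·9·6 + 2·3·9 + 2·9·0 + 4·4·5 + 9·4·3 = 512 ≡ 6.
  S = (7, 8, 6) ≠ 0, so r is not a codeword (an error is present).
Step 3: locate the error. For a single error e at position i, S_ℓ = v_i·e·α_i^ℓ, so α_err = S_1/S_0.
  S_0^{−1} = 7^{−1} = 8 (mod 11), so α_err = 8·8 = 64 ≡ 9 = α_5. Error position i = 5.
  Consistency check: S_2/S_1 = 6·7 = 42 ≡ 9 = α_err ✓ (single-error assumption holds).
Step 4: error magnitude e = S_0/v_5 = S_0·∏_{j≠5}(α_5 − α_j) = 7·5 = 35 ≡ 2 (mod 11).
Step 5: correct position 5: c_5 = r_5 − e = 3 − 2 ≡ 1 (mod 11). Hence c = [6, 9, 0, 5, 1].
  Check: interpolating c through the α_i gives m(x) = 3 + 1·x (degree < 2) with m(α_i) = c_i for every i, so c is indeed a codeword.


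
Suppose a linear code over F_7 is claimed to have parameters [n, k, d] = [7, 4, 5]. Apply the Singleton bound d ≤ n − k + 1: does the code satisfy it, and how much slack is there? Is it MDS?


Singleton RHS = n − k + 1 = 4, slack = -1, bound violated (no such code; not MDS).

Singleton bound: d ≤ n − k + 1.
Here n = 7, k = 4, so n − k + 1 = 4.
Given d = 5, check d ≤ 4: NO.
Slack = (n − k + 1) − d = -1.
The slack is negative: d = 5 exceeds n − k + 1 = 4 by 1, so the Singleton bound is violated and no linear [7, 4, 5]_7 code can exist. In particular it is not MDS (MDS requires d = n − k + 1 exactly).
Description: the claimed parameters are [7, 4, 5]_7; such a code would be impossible (violates the Singleton bound).
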